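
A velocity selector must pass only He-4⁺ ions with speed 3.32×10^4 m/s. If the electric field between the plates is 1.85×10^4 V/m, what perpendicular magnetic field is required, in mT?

qE = qvB ⇒ B = E/v = (1.85×10^4) / (3.32×10^4) = 0.557 T.

B ≈ 557 mT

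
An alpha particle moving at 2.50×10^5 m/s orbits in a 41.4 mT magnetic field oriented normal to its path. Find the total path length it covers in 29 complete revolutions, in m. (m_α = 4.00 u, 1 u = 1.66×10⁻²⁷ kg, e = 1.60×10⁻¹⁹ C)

L ≈ 22.8 m

r = mv/(qB) = 0.125 m, so one revolution covers 2πr = 0.787 m.
In 29 revolutions: L = 29·2πr = 22.8 m.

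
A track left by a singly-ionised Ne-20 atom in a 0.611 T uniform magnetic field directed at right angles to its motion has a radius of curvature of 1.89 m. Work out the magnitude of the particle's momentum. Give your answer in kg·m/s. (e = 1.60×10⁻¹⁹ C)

Since qvB = mv²/r, the momentum p = mv = qBr.
p = (1×1.60×10^-19)(0.611)(1.89) = 1.85×10^-19 kg·m/s.

p ≈ 1.85×10^-19 kg·m/s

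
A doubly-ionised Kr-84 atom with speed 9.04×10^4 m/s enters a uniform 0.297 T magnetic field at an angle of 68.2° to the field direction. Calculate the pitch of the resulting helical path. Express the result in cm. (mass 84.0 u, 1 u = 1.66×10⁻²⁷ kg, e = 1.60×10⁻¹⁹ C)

pitch ≈ 30.9 cm

The velocity component along B is v∥ = v cos68.2° = 3.36×10^4 m/s.
The cyclotron period T = 2πm/(qB) = 9.22×10^-6 s is set by m, q, B alone.
Pitch = v∥·T = (3.36×10^4)(9.22×10^-6) = 0.309 m.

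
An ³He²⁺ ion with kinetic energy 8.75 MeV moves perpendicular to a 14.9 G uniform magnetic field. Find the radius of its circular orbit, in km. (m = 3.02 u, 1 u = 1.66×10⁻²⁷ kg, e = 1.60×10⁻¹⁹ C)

r ≈ 0.248 km

Convert the energy: K = 8.75 MeV = 1.40×10^-12 J.
v = √(2K/m) = √(2·1.40×10^-12/5.01×10^-27) = 2.36×10^7 m/s.
r = mv/(qB) = (5.01×10^-27)(2.36×10^7) / [(2×1.60×10^-19)(1.49×10^-3)] = 248 m.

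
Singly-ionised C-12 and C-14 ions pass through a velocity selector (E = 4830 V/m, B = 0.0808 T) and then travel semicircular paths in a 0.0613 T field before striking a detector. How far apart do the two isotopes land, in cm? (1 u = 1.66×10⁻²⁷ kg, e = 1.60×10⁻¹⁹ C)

Both emerge at v = E/B₁ = 5.98×10^4 m/s.
r = mv/(qB₂), so r₁ = 0.1214 m and r₂ = 0.1416 m, giving Δr = 0.0202 m.
After a semicircle each ion lands a diameter 2r from the entry slit, so the separation is 2Δr = 0.0405 m.

Δd ≈ 4.05 cm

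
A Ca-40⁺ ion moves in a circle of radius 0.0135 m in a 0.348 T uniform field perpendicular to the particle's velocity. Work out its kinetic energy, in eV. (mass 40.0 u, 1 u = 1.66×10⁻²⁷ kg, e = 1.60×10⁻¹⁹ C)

K ≈ 26.6 eV

v = qBr/m = (1×1.60×10^-19)(0.348)(0.0135) / (6.64×10^-26) = 1.13×10^4 m/s.
K = ½mv² = 0.5·(6.64×10^-26)·(1.13×10^4)² = 4.25×10^-18 J = 26.6 eV.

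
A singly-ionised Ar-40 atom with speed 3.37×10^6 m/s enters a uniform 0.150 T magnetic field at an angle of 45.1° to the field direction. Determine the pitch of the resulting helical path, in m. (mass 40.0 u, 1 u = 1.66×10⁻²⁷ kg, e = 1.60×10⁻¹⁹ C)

The velocity component along B is v∥ = v cos45.1° = 2.38×10^6 m/s.
The cyclotron period T = 2πm/(qB) = 1.74×10^-5 s is set by m, q, B alone.
Pitch = v∥·T = (2.38×10^6)(1.74×10^-5) = 41.4 m.

pitch ≈ 41.4 m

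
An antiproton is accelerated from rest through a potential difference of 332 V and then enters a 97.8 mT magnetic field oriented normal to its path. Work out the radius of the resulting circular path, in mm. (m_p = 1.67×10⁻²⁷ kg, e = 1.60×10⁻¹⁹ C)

The kinetic energy gained is K = qV = (1×1.60×10^-19)(332) = 5.31×10^-17 J.
v = √(2K/m) = 2.52×10^5 m/s.
r = mv/(qB) = (1.67×10^-27)(2.52×10^5) / [(1×1.60×10^-19)(0.0978)] = 0.0269 m.

r ≈ 26.9 mm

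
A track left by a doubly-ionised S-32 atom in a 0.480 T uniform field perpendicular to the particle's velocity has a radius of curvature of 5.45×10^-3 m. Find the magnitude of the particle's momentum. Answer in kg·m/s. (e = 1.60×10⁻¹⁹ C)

Since qvB = mv²/r, the momentum p = mv = qBr.
p = (2×1.60×10^-19)(0.480)(5.45×10^-3) = 8.37×10^-22 kg·m/s.

p ≈ 8.37×10^-22 kg·m/s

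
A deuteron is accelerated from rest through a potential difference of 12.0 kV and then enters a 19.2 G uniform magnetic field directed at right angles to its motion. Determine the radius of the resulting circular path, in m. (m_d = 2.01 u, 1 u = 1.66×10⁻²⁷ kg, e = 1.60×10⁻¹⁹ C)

The kinetic energy gained is K = qV = (1×1.60×10^-19)(1.20×10^4) = 1.92×10^-15 J.
v = √(2K/m) = 1.07×10^6 m/s.
r = mv/(qB) = (3.34×10^-27)(1.07×10^6) / [(1×1.60×10^-19)(1.92×10^-3)] = 11.7 m.

r ≈ 11.7 m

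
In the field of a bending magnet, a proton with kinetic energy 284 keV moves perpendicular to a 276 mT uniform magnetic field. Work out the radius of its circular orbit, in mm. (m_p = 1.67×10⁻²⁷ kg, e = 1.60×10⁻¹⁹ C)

Convert the energy: K = 284 keV = 4.54×10^-14 J.
v = √(2K/m) = √(2·4.54×10^-14/1.67×10^-27) = 7.38×10^6 m/s.
r = mv/(qB) = (1.67×10^-27)(7.38×10^6) / [(1×1.60×10^-19)(0.276)] = 0.279 m.

r ≈ 279 mm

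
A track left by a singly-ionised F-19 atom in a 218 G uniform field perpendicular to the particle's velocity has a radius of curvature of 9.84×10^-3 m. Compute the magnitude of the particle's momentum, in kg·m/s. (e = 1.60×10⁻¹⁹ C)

Since qvB = mv²/r, the momentum p = mv = qBr.
p = (1×1.60×10^-19)(0.0218)(9.84×10^-3) = 3.43×10^-23 kg·m/s.

p ≈ 3.43×10^-23 kg·m/s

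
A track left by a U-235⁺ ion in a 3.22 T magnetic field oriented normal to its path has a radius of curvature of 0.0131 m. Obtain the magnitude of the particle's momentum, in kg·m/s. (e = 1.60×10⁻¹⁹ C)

p ≈ 6.75×10^-21 kg·m/s

Since qvB = mv²/r, the momentum p = mv = qBr.
p = (1×1.60×10^-19)(3.22)(0.0131) = 6.75×10^-21 kg·m/s.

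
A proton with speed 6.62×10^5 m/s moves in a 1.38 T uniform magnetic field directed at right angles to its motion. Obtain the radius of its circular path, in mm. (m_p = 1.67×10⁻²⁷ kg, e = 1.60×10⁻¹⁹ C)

r ≈ 5.01 mm

The magnetic force provides the centripetal force: qvB = mv²/r, so r = mv/(qB).
r = (1.67×10^-27 kg)(6.62×10^5 m/s) / [(1×1.60×10^-19 C)(1.38 T)] = 5.01×10^-3 m.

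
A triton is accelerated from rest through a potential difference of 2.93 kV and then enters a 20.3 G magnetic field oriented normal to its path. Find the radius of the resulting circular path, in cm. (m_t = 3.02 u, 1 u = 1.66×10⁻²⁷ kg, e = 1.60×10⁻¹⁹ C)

The kinetic energy gained is K = qV = (1×1.60×10^-19)(2930) = 4.69×10^-16 J.
v = √(2K/m) = 4.32×10^5 m/s.
r = mv/(qB) = (5.01×10^-27)(4.32×10^5) / [(1×1.60×10^-19)(2.03×10^-3)] = 6.67 m.

r ≈ 667 cm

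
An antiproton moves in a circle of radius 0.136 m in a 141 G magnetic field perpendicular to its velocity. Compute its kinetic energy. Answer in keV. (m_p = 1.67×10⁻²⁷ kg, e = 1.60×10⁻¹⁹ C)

v = qBr/m = (1×1.60×10^-19)(0.0141)(0.136) / (1.67×10^-27) = 1.84×10^5 m/s.
K = ½mv² = 0.5·(1.67×10^-27)·(1.84×10^5)² = 2.82×10^-17 J = 0.176 keV.

K ≈ 0.176 keV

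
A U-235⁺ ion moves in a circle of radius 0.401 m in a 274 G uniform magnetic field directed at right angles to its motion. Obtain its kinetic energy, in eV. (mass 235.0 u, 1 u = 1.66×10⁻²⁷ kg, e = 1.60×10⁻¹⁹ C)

v = qBr/m = (1×1.60×10^-19)(0.0274)(0.401) / (3.90×10^-25) = 4510 m/s.
K = ½mv² = 0.5·(3.90×10^-25)·(4510)² = 3.96×10^-18 J = 24.8 eV.

K ≈ 24.8 eV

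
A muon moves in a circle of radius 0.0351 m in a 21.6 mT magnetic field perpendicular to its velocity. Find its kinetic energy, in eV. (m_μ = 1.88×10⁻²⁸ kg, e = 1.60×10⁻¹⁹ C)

K ≈ 245 eV

v = qBr/m = (1×1.60×10^-19)(0.0216)(0.0351) / (1.88×10^-28) = 6.45×10^5 m/s.
K = ½mv² = 0.5·(1.88×10^-28)·(6.45×10^5)² = 3.91×10^-17 J = 245 eV.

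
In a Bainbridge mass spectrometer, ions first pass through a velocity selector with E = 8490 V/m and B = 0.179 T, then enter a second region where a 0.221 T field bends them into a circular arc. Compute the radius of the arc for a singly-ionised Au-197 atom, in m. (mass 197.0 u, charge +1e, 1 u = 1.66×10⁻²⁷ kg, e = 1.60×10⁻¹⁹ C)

r ≈ 0.439 m

The selector passes v = E/B = 8490/0.179 = 4.74×10^4 m/s.
In the deflection region, r = mv/(qB₂) = (3.27×10^-25)(4.74×10^4) / [(1×1.60×10^-19)(0.221)] = 0.439 m.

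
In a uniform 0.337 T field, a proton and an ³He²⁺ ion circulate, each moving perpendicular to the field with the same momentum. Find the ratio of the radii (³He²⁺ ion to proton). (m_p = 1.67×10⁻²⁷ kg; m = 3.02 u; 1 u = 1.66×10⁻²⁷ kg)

ratio ≈ 0.500

r = p/(qB) ⇒ at equal p, r ∝ 1/q.
r_{³He²⁺ ion}/r_{proton} = 0.500.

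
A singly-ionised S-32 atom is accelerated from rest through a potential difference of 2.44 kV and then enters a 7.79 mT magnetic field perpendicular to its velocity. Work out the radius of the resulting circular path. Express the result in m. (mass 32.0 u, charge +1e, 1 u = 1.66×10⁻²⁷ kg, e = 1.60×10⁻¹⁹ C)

r ≈ 5.17 m

The kinetic energy gained is K = qV = (1×1.60×10^-19)(2440) = 3.90×10^-16 J.
v = √(2K/m) = 1.21×10^5 m/s.
r = mv/(qB) = (5.31×10^-26)(1.21×10^5) / [(1×1.60×10^-19)(7.79×10^-3)] = 5.17 m.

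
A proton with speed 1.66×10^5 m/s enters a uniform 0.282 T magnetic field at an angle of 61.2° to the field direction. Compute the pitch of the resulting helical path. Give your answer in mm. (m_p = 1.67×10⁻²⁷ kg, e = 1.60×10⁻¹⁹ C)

pitch ≈ 18.6 mm

The velocity component along B is v∥ = v cos61.2° = 8.00×10^4 m/s.
The cyclotron period T = 2πm/(qB) = 2.33×10^-7 s is set by m, q, B alone.
Pitch = v∥·T = (8.00×10^4)(2.33×10^-7) = 0.0186 m.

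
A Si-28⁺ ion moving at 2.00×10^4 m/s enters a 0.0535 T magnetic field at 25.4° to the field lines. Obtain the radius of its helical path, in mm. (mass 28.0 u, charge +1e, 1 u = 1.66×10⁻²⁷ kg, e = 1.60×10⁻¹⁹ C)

r ≈ 46.6 mm

Only the perpendicular component v⊥ = v sin25.4° = 8580 m/s is bent by the field.
r = m v⊥ /(qB) = (4.65×10^-26)(8580) / [(1×1.60×10^-19)(0.0535)] = 0.0466 m.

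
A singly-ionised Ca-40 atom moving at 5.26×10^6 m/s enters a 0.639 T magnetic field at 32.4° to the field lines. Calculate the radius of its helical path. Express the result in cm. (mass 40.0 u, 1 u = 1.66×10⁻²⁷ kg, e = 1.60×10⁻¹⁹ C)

r ≈ 183 cm

Only the perpendicular component v⊥ = v sin32.4° = 2.82×10^6 m/s is bent by the field.
r = m v⊥ /(qB) = (6.64×10^-26)(2.82×10^6) / [(1×1.60×10^-19)(0.639)] = 1.83 m.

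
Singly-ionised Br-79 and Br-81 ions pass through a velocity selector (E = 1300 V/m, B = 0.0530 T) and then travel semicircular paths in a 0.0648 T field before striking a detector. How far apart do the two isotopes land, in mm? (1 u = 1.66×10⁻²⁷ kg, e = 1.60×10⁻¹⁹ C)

Both emerge at v = E/B₁ = 2.45×10^4 m/s.
r = mv/(qB₂), so r₁ = 0.31025 m and r₂ = 0.31810 m, giving Δr = 7.85×10^-3 m.
After a semicircle each ion lands a diameter 2r from the entry slit, so the separation is 2Δr = 0.0157 m.

Δd ≈ 15.7 mm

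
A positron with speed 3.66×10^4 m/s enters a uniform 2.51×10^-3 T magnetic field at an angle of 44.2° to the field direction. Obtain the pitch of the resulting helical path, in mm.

pitch ≈ 0.374 mm

The velocity component along B is v∥ = v cos44.2° = 2.62×10^4 m/s.
The cyclotron period T = 2πm/(qB) = 1.43×10^-8 s is set by m, q, B alone.
Pitch = v∥·T = (2.62×10^4)(1.43×10^-8) = 3.74×10^-4 m.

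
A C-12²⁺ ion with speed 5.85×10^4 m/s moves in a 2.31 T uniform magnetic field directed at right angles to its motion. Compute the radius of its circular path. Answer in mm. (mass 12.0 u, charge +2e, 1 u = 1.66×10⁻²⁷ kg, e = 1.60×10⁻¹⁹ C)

The magnetic force provides the centripetal force: qvB = mv²/r, so r = mv/(qB).
r = (1.99×10^-26 kg)(5.85×10^4 m/s) / [(2×1.60×10^-19 C)(2.31 T)] = 1.58×10^-3 m.

r ≈ 1.58 mm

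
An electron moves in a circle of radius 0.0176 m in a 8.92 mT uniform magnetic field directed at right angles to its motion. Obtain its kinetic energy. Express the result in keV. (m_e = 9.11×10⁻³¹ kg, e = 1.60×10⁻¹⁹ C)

K ≈ 2.16 keV

v = qBr/m = (1×1.60×10^-19)(8.92×10^-3)(0.0176) / (9.11×10^-31) = 2.76×10^7 m/s.
K = ½mv² = 0.5·(9.11×10^-31)·(2.76×10^7)² = 3.46×10^-16 J = 2.16 keV.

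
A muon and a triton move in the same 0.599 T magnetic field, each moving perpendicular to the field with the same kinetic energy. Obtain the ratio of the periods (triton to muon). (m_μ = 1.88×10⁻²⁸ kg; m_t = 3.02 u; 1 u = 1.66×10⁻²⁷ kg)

ratio ≈ 26.7

T = 2πm/(qB) is independent of speed, so T₂/T₁ = (m₂/q₂)/(m₁/q₁).
T_{triton}/T_{muon} = (5.01×10^-27/1e) / (1.88×10^-28/1e) = 26.7.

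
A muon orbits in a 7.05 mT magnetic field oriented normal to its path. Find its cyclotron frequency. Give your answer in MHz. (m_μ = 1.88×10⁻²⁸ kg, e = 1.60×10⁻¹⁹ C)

f = qB/(2πm) = (1×1.60×10^-19)(7.05×10^-3) / [2π(1.88×10^-28)] = 9.55×10^5 Hz.

f ≈ 0.955 MHz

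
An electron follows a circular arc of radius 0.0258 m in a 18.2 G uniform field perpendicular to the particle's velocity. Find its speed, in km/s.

v ≈ 8250 km/s

From qvB = mv²/r, v = qBr/m.
v = (1×1.60×10^-19)(1.82×10^-3)(0.0258) / (9.11×10^-31) = 8.25×10^6 m/s.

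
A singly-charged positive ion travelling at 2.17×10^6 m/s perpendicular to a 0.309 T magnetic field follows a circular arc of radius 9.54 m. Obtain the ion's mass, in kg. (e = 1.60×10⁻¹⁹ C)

m ≈ 2.17×10^-25 kg

qvB = mv²/r ⇒ m = qBr/v.
m = (1×1.60×10^-19)(0.309)(9.54) / (2.17×10^6) = 2.17×10^-25 kg.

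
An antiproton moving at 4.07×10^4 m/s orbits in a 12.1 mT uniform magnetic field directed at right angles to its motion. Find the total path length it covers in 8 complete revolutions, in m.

r = mv/(qB) = 0.0351 m, so one revolution covers 2πr = 0.221 m.
In 8 revolutions: L = 8·2πr = 1.76 m.

L ≈ 1.76 m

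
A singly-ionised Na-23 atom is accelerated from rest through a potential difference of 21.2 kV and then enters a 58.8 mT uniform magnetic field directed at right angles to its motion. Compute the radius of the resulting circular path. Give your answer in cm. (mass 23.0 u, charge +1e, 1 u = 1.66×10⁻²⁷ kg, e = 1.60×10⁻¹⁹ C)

r ≈ 171 cm

The kinetic energy gained is K = qV = (1×1.60×10^-19)(2.12×10^4) = 3.39×10^-15 J.
v = √(2K/m) = 4.22×10^5 m/s.
r = mv/(qB) = (3.82×10^-26)(4.22×10^5) / [(1×1.60×10^-19)(0.0588)] = 1.71 m.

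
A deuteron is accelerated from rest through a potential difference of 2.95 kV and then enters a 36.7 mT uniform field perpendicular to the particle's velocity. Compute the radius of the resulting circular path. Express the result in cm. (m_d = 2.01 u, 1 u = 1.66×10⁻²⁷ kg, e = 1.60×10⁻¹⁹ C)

r ≈ 30.2 cm

The kinetic energy gained is K = qV = (1×1.60×10^-19)(2950) = 4.72×10^-16 J.
v = √(2K/m) = 5.32×10^5 m/s.
r = mv/(qB) = (3.34×10^-27)(5.32×10^5) / [(1×1.60×10^-19)(0.0367)] = 0.302 m.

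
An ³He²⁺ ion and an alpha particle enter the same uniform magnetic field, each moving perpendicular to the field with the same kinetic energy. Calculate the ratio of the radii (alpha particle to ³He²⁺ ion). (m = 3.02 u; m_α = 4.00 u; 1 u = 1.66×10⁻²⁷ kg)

ratio ≈ 1.15

r = √(2mK)/(qB) ⇒ at equal K, r ∝ √m/q.
r_{alpha particle}/r_{³He²⁺ ion} = 1.15.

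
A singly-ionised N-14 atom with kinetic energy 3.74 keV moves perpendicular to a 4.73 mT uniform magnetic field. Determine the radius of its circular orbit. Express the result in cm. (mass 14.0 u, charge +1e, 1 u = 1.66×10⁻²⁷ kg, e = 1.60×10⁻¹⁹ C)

Convert the energy: K = 3.74 keV = 5.98×10^-16 J.
v = √(2K/m) = √(2·5.98×10^-16/2.32×10^-26) = 2.27×10^5 m/s.
r = mv/(qB) = (2.32×10^-26)(2.27×10^5) / [(1×1.60×10^-19)(4.73×10^-3)] = 6.97 m.

r ≈ 697 cm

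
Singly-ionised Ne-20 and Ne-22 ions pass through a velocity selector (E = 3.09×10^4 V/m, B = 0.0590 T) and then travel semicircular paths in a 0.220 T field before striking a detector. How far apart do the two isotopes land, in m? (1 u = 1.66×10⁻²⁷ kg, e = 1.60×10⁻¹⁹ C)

Both emerge at v = E/B₁ = 5.24×10^5 m/s.
r = mv/(qB₂), so r₁ = 0.4940 m and r₂ = 0.5434 m, giving Δr = 0.0494 m.
After a semicircle each ion lands a diameter 2r from the entry slit, so the separation is 2Δr = 0.0988 m.

Δd ≈ 0.0988 m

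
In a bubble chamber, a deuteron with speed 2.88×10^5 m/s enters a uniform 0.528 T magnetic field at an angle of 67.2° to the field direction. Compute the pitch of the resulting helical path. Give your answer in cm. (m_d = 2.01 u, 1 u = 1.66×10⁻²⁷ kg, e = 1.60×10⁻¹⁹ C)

The velocity component along B is v∥ = v cos67.2° = 1.12×10^5 m/s.
The cyclotron period T = 2πm/(qB) = 2.48×10^-7 s is set by m, q, B alone.
Pitch = v∥·T = (1.12×10^5)(2.48×10^-7) = 0.0277 m.

pitch ≈ 2.77 cm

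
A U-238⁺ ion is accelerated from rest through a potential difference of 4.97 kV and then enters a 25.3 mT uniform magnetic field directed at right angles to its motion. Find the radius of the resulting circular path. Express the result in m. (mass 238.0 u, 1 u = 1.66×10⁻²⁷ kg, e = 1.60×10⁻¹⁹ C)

r ≈ 6.19 m

The kinetic energy gained is K = qV = (1×1.60×10^-19)(4970) = 7.95×10^-16 J.
v = √(2K/m) = 6.34×10^4 m/s.
r = mv/(qB) = (3.95×10^-25)(6.34×10^4) / [(1×1.60×10^-19)(0.0253)] = 6.19 m.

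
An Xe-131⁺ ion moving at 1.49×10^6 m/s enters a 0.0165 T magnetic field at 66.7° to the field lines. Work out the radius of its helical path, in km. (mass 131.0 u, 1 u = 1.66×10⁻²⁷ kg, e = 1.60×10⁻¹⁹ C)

Only the perpendicular component v⊥ = v sin66.7° = 1.37×10^6 m/s is bent by the field.
r = m v⊥ /(qB) = (2.17×10^-25)(1.37×10^6) / [(1×1.60×10^-19)(0.0165)] = 113 m.

r ≈ 0.113 km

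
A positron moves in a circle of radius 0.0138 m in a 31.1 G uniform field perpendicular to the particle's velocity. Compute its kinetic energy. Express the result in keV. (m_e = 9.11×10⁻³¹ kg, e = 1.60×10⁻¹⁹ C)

v = qBr/m = (1×1.60×10^-19)(3.11×10^-3)(0.0138) / (9.11×10^-31) = 7.54×10^6 m/s.
K = ½mv² = 0.5·(9.11×10^-31)·(7.54×10^6)² = 2.59×10^-17 J = 0.162 keV.

K ≈ 0.162 keV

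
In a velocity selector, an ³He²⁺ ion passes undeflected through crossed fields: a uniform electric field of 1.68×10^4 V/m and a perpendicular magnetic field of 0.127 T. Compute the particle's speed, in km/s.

For zero net force, qE = qvB, so v = E/B.
v = (1.68×10^4) / (0.127) = 1.32×10^5 m/s.

v ≈ 132 km/s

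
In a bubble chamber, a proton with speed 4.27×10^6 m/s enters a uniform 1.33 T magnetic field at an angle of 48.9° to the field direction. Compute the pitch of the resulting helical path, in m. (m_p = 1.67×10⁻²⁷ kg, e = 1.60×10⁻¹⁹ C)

pitch ≈ 0.138 m

The velocity component along B is v∥ = v cos48.9° = 2.81×10^6 m/s.
The cyclotron period T = 2πm/(qB) = 4.93×10^-8 s is set by m, q, B alone.
Pitch = v∥·T = (2.81×10^6)(4.93×10^-8) = 0.138 m.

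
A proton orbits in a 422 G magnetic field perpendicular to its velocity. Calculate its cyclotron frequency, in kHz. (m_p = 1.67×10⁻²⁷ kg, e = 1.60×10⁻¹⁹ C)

f = qB/(2πm) = (1×1.60×10^-19)(0.0422) / [2π(1.67×10^-27)] = 6.43×10^5 Hz.

f ≈ 643 kHz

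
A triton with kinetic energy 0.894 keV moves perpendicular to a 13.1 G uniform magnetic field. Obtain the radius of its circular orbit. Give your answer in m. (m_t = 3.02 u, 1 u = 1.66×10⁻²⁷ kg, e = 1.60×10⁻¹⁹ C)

r ≈ 5.71 m

Convert the energy: K = 0.894 keV = 1.43×10^-16 J.
v = √(2K/m) = √(2·1.43×10^-16/5.01×10^-27) = 2.39×10^5 m/s.
r = mv/(qB) = (5.01×10^-27)(2.39×10^5) / [(1×1.60×10^-19)(1.31×10^-3)] = 5.71 m.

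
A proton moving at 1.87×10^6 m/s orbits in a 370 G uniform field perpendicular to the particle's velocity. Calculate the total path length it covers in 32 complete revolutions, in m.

L ≈ 106 m

r = mv/(qB) = 0.528 m, so one revolution covers 2πr = 3.31 m.
In 32 revolutions: L = 32·2πr = 106 m.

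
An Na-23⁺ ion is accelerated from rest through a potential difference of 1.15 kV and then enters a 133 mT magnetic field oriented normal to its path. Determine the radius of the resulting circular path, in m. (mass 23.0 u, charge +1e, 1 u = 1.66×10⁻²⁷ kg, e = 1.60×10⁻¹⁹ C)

r ≈ 0.176 m

The kinetic energy gained is K = qV = (1×1.60×10^-19)(1150) = 1.84×10^-16 J.
v = √(2K/m) = 9.82×10^4 m/s.
r = mv/(qB) = (3.82×10^-26)(9.82×10^4) / [(1×1.60×10^-19)(0.133)] = 0.176 m.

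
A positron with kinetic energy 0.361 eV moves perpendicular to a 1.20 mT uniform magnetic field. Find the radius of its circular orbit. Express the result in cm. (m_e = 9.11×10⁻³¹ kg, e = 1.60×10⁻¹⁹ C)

r ≈ 0.169 cm

Convert the energy: K = 0.361 eV = 5.78×10^-20 J.
v = √(2K/m) = √(2·5.78×10^-20/9.11×10^-31) = 3.56×10^5 m/s.
r = mv/(qB) = (9.11×10^-31)(3.56×10^5) / [(1×1.60×10^-19)(1.20×10^-3)] = 1.69×10^-3 m.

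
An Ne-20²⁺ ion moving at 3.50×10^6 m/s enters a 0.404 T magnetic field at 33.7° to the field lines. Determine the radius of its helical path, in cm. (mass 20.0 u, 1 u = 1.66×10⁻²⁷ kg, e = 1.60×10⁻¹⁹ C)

r ≈ 49.9 cm

Only the perpendicular component v⊥ = v sin33.7° = 1.94×10^6 m/s is bent by the field.
r = m v⊥ /(qB) = (3.32×10^-26)(1.94×10^6) / [(2×1.60×10^-19)(0.404)] = 0.499 m.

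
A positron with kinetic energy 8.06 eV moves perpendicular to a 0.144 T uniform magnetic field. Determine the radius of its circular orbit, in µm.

Convert the energy: K = 8.06 eV = 1.29×10^-18 J.
v = √(2K/m) = √(2·1.29×10^-18/9.11×10^-31) = 1.68×10^6 m/s.
r = mv/(qB) = (9.11×10^-31)(1.68×10^6) / [(1×1.60×10^-19)(0.144)] = 6.65×10^-5 m.

r ≈ 66.5 µm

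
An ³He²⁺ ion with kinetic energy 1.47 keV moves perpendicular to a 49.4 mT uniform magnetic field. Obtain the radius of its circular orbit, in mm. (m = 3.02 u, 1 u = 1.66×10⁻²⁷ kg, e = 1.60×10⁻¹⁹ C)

Convert the energy: K = 1.47 keV = 2.35×10^-16 J.
v = √(2K/m) = √(2·2.35×10^-16/5.01×10^-27) = 3.06×10^5 m/s.
r = mv/(qB) = (5.01×10^-27)(3.06×10^5) / [(2×1.60×10^-19)(0.0494)] = 0.0971 m.

r ≈ 97.1 mm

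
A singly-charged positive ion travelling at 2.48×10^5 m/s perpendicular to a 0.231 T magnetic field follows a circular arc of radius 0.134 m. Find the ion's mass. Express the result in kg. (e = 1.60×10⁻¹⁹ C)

m ≈ 2.00×10^-26 kg

qvB = mv²/r ⇒ m = qBr/v.
m = (1×1.60×10^-19)(0.231)(0.134) / (2.48×10^5) = 2.00×10^-26 kg.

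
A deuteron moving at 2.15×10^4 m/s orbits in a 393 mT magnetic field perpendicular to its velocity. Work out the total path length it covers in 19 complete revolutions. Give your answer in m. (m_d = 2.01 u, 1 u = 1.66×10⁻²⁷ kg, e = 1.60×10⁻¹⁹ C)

L ≈ 0.136 m

r = mv/(qB) = 1.14×10^-3 m, so one revolution covers 2πr = 7.17×10^-3 m.
In 19 revolutions: L = 19·2πr = 0.136 m.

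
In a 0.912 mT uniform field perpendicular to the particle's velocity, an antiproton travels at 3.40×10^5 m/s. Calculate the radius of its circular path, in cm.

r ≈ 389 cm

The magnetic force provides the centripetal force: qvB = mv²/r, so r = mv/(qB).
r = (1.67×10^-27 kg)(3.40×10^5 m/s) / [(1×1.60×10^-19 C)(9.12×10^-4 T)] = 3.89 m.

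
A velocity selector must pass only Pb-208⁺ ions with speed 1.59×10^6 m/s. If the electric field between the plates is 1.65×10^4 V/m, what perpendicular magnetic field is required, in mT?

qE = qvB ⇒ B = E/v = (1.65×10^4) / (1.59×10^6) = 0.0104 T.

B ≈ 10.4 mT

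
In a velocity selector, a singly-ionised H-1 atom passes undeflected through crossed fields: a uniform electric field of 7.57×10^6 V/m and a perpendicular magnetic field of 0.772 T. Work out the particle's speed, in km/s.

v ≈ 9810 km/s

For zero net force, qE = qvB, so v = E/B.
v = (7.57×10^6) / (0.772) = 9.81×10^6 m/s.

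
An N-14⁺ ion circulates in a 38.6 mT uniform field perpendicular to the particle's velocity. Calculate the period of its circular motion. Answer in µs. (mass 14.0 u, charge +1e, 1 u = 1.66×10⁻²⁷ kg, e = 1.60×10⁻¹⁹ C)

T ≈ 23.6 µs

The cyclotron period is independent of speed: T = 2πm/(qB).
T = 2π(2.32×10^-26) / [(1×1.60×10^-19)(0.0386)] = 2.36×10^-5 s.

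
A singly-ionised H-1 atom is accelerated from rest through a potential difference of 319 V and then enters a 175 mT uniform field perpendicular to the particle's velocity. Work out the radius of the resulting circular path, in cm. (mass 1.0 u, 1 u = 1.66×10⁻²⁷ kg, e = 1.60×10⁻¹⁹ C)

The kinetic energy gained is K = qV = (1×1.60×10^-19)(319) = 5.10×10^-17 J.
v = √(2K/m) = 2.48×10^5 m/s.
r = mv/(qB) = (1.66×10^-27)(2.48×10^5) / [(1×1.60×10^-19)(0.175)] = 0.0147 m.

r ≈ 1.47 cm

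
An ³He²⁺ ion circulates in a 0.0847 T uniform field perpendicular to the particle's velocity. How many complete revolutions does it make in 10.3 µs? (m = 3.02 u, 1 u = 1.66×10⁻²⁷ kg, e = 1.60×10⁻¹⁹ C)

T = 2πm/(qB) = 2π(5.0132×10^-27) / [(2×1.60×10^-19)(0.0847)] = 1.1621×10^-6 s.
N = t/T = 1.03×10^-5 / 1.1621×10^-6 ≈ 8.86, so 8 complete revolutions.

N = 8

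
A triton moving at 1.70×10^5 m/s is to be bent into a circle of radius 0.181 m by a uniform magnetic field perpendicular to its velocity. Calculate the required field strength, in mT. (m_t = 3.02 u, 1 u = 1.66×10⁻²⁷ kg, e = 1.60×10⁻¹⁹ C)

qvB = mv²/r gives B = mv/(qr).
B = (5.01×10^-27)(1.70×10^5) / [(1×1.60×10^-19)(0.181)] = 0.0294 T.

B ≈ 29.4 mT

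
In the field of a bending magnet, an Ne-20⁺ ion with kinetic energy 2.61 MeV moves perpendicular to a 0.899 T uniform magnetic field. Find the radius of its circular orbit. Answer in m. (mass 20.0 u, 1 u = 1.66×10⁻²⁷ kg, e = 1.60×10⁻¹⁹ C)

r ≈ 1.16 m

Convert the energy: K = 2.61 MeV = 4.18×10^-13 J.
v = √(2K/m) = √(2·4.18×10^-13/3.32×10^-26) = 5.02×10^6 m/s.
r = mv/(qB) = (3.32×10^-26)(5.02×10^6) / [(1×1.60×10^-19)(0.899)] = 1.16 m.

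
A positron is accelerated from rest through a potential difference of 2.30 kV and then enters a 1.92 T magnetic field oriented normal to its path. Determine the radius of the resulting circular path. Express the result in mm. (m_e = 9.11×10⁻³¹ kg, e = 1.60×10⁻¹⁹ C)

r ≈ 0.0843 mm

The kinetic energy gained is K = qV = (1×1.60×10^-19)(2300) = 3.68×10^-16 J.
v = √(2K/m) = 2.84×10^7 m/s.
r = mv/(qB) = (9.11×10^-31)(2.84×10^7) / [(1×1.60×10^-19)(1.92)] = 8.43×10^-5 m.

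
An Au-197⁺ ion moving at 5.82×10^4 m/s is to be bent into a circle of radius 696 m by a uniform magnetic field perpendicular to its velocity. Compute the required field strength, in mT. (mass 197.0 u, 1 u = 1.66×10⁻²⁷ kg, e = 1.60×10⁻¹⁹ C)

B ≈ 0.171 mT

qvB = mv²/r gives B = mv/(qr).
B = (3.27×10^-25)(5.82×10^4) / [(1×1.60×10^-19)(696)] = 1.71×10^-4 T.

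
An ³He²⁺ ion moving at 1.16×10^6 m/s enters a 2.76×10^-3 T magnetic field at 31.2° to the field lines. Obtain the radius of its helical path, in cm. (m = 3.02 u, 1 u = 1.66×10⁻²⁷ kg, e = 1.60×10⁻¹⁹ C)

Only the perpendicular component v⊥ = v sin31.2° = 6.01×10^5 m/s is bent by the field.
r = m v⊥ /(qB) = (5.01×10^-27)(6.01×10^5) / [(2×1.60×10^-19)(2.76×10^-3)] = 3.41 m.

r ≈ 341 cm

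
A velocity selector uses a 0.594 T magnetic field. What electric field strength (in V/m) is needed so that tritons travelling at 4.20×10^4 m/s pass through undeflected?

E ≈ 2.49×10^4 V/m

qE = qvB ⇒ E = vB = (4.20×10^4)(0.594) = 2.49×10^4 V/m.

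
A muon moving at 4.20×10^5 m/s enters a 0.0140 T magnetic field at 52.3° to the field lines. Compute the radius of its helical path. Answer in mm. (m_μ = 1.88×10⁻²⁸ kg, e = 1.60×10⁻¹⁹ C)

r ≈ 27.9 mm

Only the perpendicular component v⊥ = v sin52.3° = 3.32×10^5 m/s is bent by the field.
r = m v⊥ /(qB) = (1.88×10^-28)(3.32×10^5) / [(1×1.60×10^-19)(0.0140)] = 0.0279 m.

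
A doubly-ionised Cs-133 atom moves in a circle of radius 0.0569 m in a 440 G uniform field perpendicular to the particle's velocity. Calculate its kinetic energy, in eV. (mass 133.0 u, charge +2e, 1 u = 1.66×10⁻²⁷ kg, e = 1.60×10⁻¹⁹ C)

K ≈ 9.08 eV

v = qBr/m = (2×1.60×10^-19)(0.0440)(0.0569) / (2.21×10^-25) = 3630 m/s.
K = ½mv² = 0.5·(2.21×10^-25)·(3630)² = 1.45×10^-18 J = 9.08 eV.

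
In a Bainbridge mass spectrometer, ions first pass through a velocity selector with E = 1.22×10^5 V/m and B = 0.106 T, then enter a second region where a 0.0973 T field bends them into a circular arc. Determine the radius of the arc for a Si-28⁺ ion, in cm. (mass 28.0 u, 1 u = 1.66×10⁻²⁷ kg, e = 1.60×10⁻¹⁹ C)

The selector passes v = E/B = 1.22×10^5/0.106 = 1.15×10^6 m/s.
In the deflection region, r = mv/(qB₂) = (4.65×10^-26)(1.15×10^6) / [(1×1.60×10^-19)(0.0973)] = 3.44 m.

r ≈ 344 cm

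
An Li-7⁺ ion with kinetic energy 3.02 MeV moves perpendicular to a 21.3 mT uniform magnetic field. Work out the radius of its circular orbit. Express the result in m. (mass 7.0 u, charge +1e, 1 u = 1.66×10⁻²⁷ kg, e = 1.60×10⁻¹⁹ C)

r ≈ 31.1 m

Convert the energy: K = 3.02 MeV = 4.83×10^-13 J.
v = √(2K/m) = √(2·4.83×10^-13/1.16×10^-26) = 9.12×10^6 m/s.
r = mv/(qB) = (1.16×10^-26)(9.12×10^6) / [(1×1.60×10^-19)(0.0213)] = 31.1 m.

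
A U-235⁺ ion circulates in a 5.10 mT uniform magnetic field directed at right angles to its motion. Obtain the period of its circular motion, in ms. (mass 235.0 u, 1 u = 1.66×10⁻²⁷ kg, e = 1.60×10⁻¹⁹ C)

T ≈ 3.00 ms

The cyclotron period is independent of speed: T = 2πm/(qB).
T = 2π(3.90×10^-25) / [(1×1.60×10^-19)(5.10×10^-3)] = 3.00×10^-3 s.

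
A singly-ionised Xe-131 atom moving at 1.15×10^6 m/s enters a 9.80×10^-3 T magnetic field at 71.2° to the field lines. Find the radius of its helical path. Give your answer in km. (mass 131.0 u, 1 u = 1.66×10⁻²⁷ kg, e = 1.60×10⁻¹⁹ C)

r ≈ 0.151 km

Only the perpendicular component v⊥ = v sin71.2° = 1.09×10^6 m/s is bent by the field.
r = m v⊥ /(qB) = (2.17×10^-25)(1.09×10^6) / [(1×1.60×10^-19)(9.80×10^-3)] = 151 m.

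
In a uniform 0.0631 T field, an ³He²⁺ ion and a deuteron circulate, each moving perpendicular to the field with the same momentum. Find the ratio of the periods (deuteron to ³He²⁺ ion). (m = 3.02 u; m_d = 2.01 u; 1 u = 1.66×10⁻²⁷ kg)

T = 2πm/(qB) is independent of speed, so T₂/T₁ = (m₂/q₂)/(m₁/q₁).
T_{deuteron}/T_{³He²⁺ ion} = (3.34×10^-27/1e) / (5.01×10^-27/2e) = 1.33.

ratio ≈ 1.33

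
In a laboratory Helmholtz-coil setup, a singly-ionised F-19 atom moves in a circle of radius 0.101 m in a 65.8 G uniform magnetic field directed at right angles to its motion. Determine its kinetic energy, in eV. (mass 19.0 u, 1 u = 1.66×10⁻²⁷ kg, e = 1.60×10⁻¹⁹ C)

v = qBr/m = (1×1.60×10^-19)(6.58×10^-3)(0.101) / (3.15×10^-26) = 3370 m/s.
K = ½mv² = 0.5·(3.15×10^-26)·(3370)² = 1.79×10^-19 J = 1.12 eV.

K ≈ 1.12 eV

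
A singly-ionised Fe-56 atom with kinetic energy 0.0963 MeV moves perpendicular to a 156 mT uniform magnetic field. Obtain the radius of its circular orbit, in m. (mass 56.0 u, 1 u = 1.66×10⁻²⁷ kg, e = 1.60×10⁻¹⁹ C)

Convert the energy: K = 0.0963 MeV = 1.54×10^-14 J.
v = √(2K/m) = √(2·1.54×10^-14/9.30×10^-26) = 5.76×10^5 m/s.
r = mv/(qB) = (9.30×10^-26)(5.76×10^5) / [(1×1.60×10^-19)(0.156)] = 2.14 m.

r ≈ 2.14 m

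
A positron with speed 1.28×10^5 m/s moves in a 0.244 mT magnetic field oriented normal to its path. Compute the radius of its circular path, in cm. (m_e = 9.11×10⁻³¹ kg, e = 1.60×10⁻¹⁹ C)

r ≈ 0.299 cm

The magnetic force provides the centripetal force: qvB = mv²/r, so r = mv/(qB).
r = (9.11×10^-31 kg)(1.28×10^5 m/s) / [(1×1.60×10^-19 C)(2.44×10^-4 T)] = 2.99×10^-3 m.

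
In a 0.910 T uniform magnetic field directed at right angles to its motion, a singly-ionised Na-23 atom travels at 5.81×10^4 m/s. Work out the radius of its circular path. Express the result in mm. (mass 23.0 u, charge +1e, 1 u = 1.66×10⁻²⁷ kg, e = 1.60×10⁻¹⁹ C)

r ≈ 15.2 mm

The magnetic force provides the centripetal force: qvB = mv²/r, so r = mv/(qB).
r = (3.82×10^-26 kg)(5.81×10^4 m/s) / [(1×1.60×10^-19 C)(0.910 T)] = 0.0152 m.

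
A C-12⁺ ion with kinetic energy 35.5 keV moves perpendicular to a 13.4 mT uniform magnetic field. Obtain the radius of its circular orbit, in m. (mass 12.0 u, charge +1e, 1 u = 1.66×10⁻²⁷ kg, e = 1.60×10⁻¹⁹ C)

Convert the energy: K = 35.5 keV = 5.68×10^-15 J.
v = √(2K/m) = √(2·5.68×10^-15/1.99×10^-26) = 7.55×10^5 m/s.
r = mv/(qB) = (1.99×10^-26)(7.55×10^5) / [(1×1.60×10^-19)(0.0134)] = 7.02 m.

r ≈ 7.02 m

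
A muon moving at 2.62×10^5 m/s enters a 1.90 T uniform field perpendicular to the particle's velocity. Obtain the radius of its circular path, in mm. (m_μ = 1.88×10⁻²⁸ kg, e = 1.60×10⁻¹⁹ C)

The magnetic force provides the centripetal force: qvB = mv²/r, so r = mv/(qB).
r = (1.88×10^-28 kg)(2.62×10^5 m/s) / [(1×1.60×10^-19 C)(1.90 T)] = 1.62×10^-4 m.

r ≈ 0.162 mm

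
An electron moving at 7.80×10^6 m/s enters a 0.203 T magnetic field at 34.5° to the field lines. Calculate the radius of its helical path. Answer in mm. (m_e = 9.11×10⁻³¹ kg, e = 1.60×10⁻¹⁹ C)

r ≈ 0.124 mm

Only the perpendicular component v⊥ = v sin34.5° = 4.42×10^6 m/s is bent by the field.
r = m v⊥ /(qB) = (9.11×10^-31)(4.42×10^6) / [(1×1.60×10^-19)(0.203)] = 1.24×10^-4 m.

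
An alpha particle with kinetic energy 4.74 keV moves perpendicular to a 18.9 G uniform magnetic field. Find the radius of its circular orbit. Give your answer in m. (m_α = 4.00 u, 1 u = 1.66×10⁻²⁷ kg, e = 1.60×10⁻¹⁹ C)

r ≈ 5.25 m

Convert the energy: K = 4.74 keV = 7.58×10^-16 J.
v = √(2K/m) = √(2·7.58×10^-16/6.64×10^-27) = 4.78×10^5 m/s.
r = mv/(qB) = (6.64×10^-27)(4.78×10^5) / [(2×1.60×10^-19)(1.89×10^-3)] = 5.25 m.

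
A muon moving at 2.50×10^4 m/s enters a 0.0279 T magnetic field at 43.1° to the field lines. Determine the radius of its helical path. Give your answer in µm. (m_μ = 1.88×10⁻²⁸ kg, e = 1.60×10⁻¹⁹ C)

r ≈ 719 µm

Only the perpendicular component v⊥ = v sin43.1° = 1.71×10^4 m/s is bent by the field.
r = m v⊥ /(qB) = (1.88×10^-28)(1.71×10^4) / [(1×1.60×10^-19)(0.0279)] = 7.19×10^-4 m.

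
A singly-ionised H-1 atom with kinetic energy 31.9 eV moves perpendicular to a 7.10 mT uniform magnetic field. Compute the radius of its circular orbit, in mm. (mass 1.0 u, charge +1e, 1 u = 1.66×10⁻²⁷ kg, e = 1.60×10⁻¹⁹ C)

r ≈ 115 mm

Convert the energy: K = 31.9 eV = 5.10×10^-18 J.
v = √(2K/m) = √(2·5.10×10^-18/1.66×10^-27) = 7.84×10^4 m/s.
r = mv/(qB) = (1.66×10^-27)(7.84×10^4) / [(1×1.60×10^-19)(7.10×10^-3)] = 0.115 m.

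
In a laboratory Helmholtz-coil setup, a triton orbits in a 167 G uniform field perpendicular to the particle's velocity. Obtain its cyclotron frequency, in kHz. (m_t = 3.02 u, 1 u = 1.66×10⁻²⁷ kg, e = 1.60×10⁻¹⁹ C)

f ≈ 84.8 kHz

f = qB/(2πm) = (1×1.60×10^-19)(0.0167) / [2π(5.01×10^-27)] = 8.48×10^4 Hz.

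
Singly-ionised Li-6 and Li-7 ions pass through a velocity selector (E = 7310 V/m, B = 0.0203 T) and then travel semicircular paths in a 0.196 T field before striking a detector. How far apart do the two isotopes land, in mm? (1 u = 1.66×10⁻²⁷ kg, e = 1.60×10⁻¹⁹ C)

Δd ≈ 38.1 mm

Both emerge at v = E/B₁ = 3.60×10^5 m/s.
r = mv/(qB₂), so r₁ = 0.1144 m and r₂ = 0.1334 m, giving Δr = 0.0191 m.
After a semicircle each ion lands a diameter 2r from the entry slit, so the separation is 2Δr = 0.0381 m.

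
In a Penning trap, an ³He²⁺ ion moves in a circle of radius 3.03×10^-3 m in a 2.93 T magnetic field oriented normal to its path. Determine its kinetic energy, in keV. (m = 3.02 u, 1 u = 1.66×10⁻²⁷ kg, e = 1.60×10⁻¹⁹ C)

v = qBr/m = (2×1.60×10^-19)(2.93)(3.03×10^-3) / (5.01×10^-27) = 5.67×10^5 m/s.
K = ½mv² = 0.5·(5.01×10^-27)·(5.67×10^5)² = 8.05×10^-16 J = 5.03 keV.

K ≈ 5.03 keV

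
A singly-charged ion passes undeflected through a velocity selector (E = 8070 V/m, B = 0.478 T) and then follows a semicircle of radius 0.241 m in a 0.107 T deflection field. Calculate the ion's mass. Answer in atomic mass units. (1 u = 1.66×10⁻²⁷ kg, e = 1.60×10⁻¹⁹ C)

v = E/B₁ = 1.69×10^4 m/s.
From r = mv/(qB₂), m = qB₂r/v = (1×1.60×10^-19)(0.107)(0.241) / (1.69×10^4) = 2.44×10^-25 kg.
In atomic mass units: m = 2.44×10^-25 / 1.66×10^-27 = 147 u.

m ≈ 147 u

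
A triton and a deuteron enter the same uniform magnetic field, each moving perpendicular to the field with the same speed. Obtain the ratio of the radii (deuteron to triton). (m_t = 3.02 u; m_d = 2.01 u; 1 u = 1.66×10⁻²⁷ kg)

r = mv/(qB) ⇒ at equal v, r ∝ m/q.
r_{deuteron}/r_{triton} = 0.666.

ratio ≈ 0.666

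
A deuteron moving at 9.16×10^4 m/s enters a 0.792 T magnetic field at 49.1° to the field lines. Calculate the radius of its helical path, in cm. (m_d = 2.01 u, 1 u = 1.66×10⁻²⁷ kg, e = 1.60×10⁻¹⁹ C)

r ≈ 0.182 cm

Only the perpendicular component v⊥ = v sin49.1° = 6.92×10^4 m/s is bent by the field.
r = m v⊥ /(qB) = (3.34×10^-27)(6.92×10^4) / [(1×1.60×10^-19)(0.792)] = 1.82×10^-3 m.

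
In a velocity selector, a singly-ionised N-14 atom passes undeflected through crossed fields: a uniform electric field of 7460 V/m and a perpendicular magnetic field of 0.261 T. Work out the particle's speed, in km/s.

For zero net force, qE = qvB, so v = E/B.
v = (7460) / (0.261) = 2.86×10^4 m/s.

v ≈ 28.6 km/s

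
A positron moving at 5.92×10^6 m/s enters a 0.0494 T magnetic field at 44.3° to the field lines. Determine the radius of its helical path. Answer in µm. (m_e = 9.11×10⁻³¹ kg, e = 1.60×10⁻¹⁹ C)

Only the perpendicular component v⊥ = v sin44.3° = 4.13×10^6 m/s is bent by the field.
r = m v⊥ /(qB) = (9.11×10^-31)(4.13×10^6) / [(1×1.60×10^-19)(0.0494)] = 4.77×10^-4 m.

r ≈ 477 µm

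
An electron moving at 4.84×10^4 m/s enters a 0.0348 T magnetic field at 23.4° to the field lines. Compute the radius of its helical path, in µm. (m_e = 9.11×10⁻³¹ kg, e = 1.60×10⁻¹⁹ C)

Only the perpendicular component v⊥ = v sin23.4° = 1.92×10^4 m/s is bent by the field.
r = m v⊥ /(qB) = (9.11×10^-31)(1.92×10^4) / [(1×1.60×10^-19)(0.0348)] = 3.14×10^-6 m.

r ≈ 3.14 µm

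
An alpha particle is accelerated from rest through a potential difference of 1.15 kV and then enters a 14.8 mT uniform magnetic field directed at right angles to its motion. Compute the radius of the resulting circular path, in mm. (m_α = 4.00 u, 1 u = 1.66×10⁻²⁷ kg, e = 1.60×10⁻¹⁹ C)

r ≈ 467 mm

The kinetic energy gained is K = qV = (2×1.60×10^-19)(1150) = 3.68×10^-16 J.
v = √(2K/m) = 3.33×10^5 m/s.
r = mv/(qB) = (6.64×10^-27)(3.33×10^5) / [(2×1.60×10^-19)(0.0148)] = 0.467 m.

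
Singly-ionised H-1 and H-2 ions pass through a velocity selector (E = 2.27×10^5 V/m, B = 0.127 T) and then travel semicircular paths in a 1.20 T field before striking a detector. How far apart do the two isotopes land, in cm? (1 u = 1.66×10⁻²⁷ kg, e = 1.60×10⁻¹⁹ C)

Both emerge at v = E/B₁ = 1.79×10^6 m/s.
r = mv/(qB₂), so r₁ = 0.0155 m and r₂ = 0.0309 m, giving Δr = 0.0155 m.
After a semicircle each ion lands a diameter 2r from the entry slit, so the separation is 2Δr = 0.0309 m.

Δd ≈ 3.09 cm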